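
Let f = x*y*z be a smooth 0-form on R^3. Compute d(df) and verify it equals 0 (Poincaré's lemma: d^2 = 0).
d(df) = 0

Step 1: df = sum_i (∂f/∂x_i) dx_i = (y*z) dx + (x*z) dy + (x*y) dz.
Step 2: Apply d again. Using the 1-form formula, the coefficient of dx ∧ dy in d(df) is ∂^2 f/∂x ∂y - ∂^2 f/∂y ∂x = (z) - (z) = 0 (equality of mixed partials for smooth f).
Similarly for dx ∧ dz and dy ∧ dz — all coefficients vanish. So d(df) = 0.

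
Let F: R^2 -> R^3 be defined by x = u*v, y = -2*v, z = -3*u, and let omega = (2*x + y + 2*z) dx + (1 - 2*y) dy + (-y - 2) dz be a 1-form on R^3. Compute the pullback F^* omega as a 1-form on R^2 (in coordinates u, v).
F^* omega = (2*u*v^2 - 6*u*v - 2*v^2 - 6*v + 6) du + (2*u^2*v - 6*u^2 - 2*u*v - 8*v - 2) dv

Using F^*(f dg) = (f ∘ F) d(g ∘ F), substitute each coordinate x_i by F_i(u, v) in f_i, and replace dx_i by d F_i = (∂F_i/∂u) du + (∂F_i/∂v) dv.
  For the x component: f_1(F) = 2*u*v - 6*u - 2*v; d F_1 = (v) du + (u) dv
  For the y component: f_2(F) = 4*v + 1; d F_2 = (0) du + (-2) dv
  For the z component: f_3(F) = 2*v - 2; d F_3 = (-3) du + (0) dv
Combining and collecting du, dv coefficients:
  coeff of du: 2*u*v^2 - 6*u*v - 2*v^2 - 6*v + 6
  coeff of dv: 2*u^2*v - 6*u^2 - 2*u*v - 8*v - 2
F^* omega = (2*u*v^2 - 6*u*v - 2*v^2 - 6*v + 6) du + (2*u^2*v - 6*u^2 - 2*u*v - 8*v - 2) dv.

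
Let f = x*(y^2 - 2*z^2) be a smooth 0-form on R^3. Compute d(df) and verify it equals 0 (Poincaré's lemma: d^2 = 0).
d(df) = 0

Step 1: df = sum_i (∂f/∂x_i) dx_i = (y^2 - 2*z^2) dx + (2*x*y) dy + (-4*x*z) dz.
Step 2: Apply d again. Using the 1-form formula, the coefficient of dx ∧ dy in d(df) is ∂^2 f/∂x ∂y - ∂^2 f/∂y ∂x = (2*y) - (2*y) = 0 (equality of mixed partials for smooth f).
Similarly for dx ∧ dz and dy ∧ dz — all coefficients vanish. So d(df) = 0.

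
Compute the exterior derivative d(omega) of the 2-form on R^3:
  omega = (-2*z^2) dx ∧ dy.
d(omega) = (-4*z) dx ∧ dy ∧ dz

For a 2-form omega = sum_{i<j} g_{ij} dx_i ∧ dx_j, the exterior derivative is
  d(omega) = sum_{i<j} d(g_{ij}) ∧ dx_i ∧ dx_j = sum_{i<j, k} (∂g_{ij}/∂x_k) dx_k ∧ dx_i ∧ dx_j.
Expand each term, using dx_k ∧ dx_i ∧ dx_j = sgn(permutation) dx_{(a)} ∧ dx_{(b)} ∧ dx_{(c)} with (a < b < c) sorted:
  d(-2*z^2) includes (∂/∂z)(-2*z^2) dz = (-4*z) dz, which multiplied by dx ∧ dy gives (-4*z) dx ∧ dy ∧ dz
Collecting like 3-forms: d(omega) = (-4*z) dx ∧ dy ∧ dz.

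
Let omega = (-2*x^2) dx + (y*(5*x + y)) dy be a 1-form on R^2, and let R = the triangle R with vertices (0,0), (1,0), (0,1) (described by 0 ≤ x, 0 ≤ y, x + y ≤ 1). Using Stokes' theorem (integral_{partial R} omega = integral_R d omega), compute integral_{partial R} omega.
integral_(partial R) omega = 5/6

Stokes: integral_partial_R omega = integral_R d omega with d omega = (∂Q/∂x - ∂P/∂y) dx ∧ dy.
  ∂Q/∂x = 5*y
  ∂P/∂y = 0
  integrand = ∂Q/∂x - ∂P/∂y = 5*y.
Integrating over R: integral_0^1 integral_0^{1-x} (5*y) dy dx = 5/6.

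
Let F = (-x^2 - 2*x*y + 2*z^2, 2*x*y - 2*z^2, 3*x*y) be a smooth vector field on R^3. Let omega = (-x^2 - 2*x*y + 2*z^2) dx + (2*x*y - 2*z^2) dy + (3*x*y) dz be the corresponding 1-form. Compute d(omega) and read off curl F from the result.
d(omega) = (3*x + 4*z) dy ∧ dz + (-3*y + 4*z) dz ∧ dx + (2*x + 2*y) dx ∧ dy; curl F = (3*x + 4*z, -3*y + 4*z, 2*x + 2*y)

d omega = sum_{i<j} (∂f_j/∂x_i - ∂f_i/∂x_j) dx_i ∧ dx_j. Under the identification (dy ∧ dz, dz ∧ dx, dx ∧ dy) ↔ (e_x, e_y, e_z), the coefficients are exactly the components of curl F. Compute:
  ∂R/∂y - ∂Q/∂z = (3*x) - (-4*z) = 3*x + 4*z
  ∂P/∂z - ∂R/∂x = (4*z) - (3*y) = -3*y + 4*z
  ∂Q/∂x - ∂P/∂y = (2*y) - (-2*x) = 2*x + 2*y.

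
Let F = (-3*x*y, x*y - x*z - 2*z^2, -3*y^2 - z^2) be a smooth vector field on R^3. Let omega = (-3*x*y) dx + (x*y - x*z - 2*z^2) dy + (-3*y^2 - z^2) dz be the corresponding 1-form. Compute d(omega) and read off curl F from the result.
d(omega) = (x - 6*y + 4*z) dy ∧ dz + (0) dz ∧ dx + (3*x + y - z) dx ∧ dy; curl F = (x - 6*y + 4*z, 0, 3*x + y - z)

d omega = sum_{i<j} (∂f_j/∂x_i - ∂f_i/∂x_j) dx_i ∧ dx_j. Under the identification (dy ∧ dz, dz ∧ dx, dx ∧ dy) ↔ (e_x, e_y, e_z), the coefficients are exactly the components of curl F. Compute:
  ∂R/∂y - ∂Q/∂z = (-6*y) - (-x - 4*z) = x - 6*y + 4*z
  ∂P/∂z - ∂R/∂x = (0) - (0) = 0
  ∂Q/∂x - ∂P/∂y = (y - z) - (-3*x) = 3*x + y - z.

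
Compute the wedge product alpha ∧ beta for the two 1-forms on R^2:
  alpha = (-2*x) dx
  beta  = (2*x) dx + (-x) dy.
alpha ∧ beta = (2*x^2) dx ∧ dy

Distribute the wedge, using dx_i ∧ dx_j = -dx_j ∧ dx_i and dx_i ∧ dx_i = 0. For each pair (i, j) with i < j, the coefficient of dx_i ∧ dx_j in alpha ∧ beta is (alpha_i * beta_j - alpha_j * beta_i). Collecting: alpha ∧ beta = (2*x^2) dx ∧ dy.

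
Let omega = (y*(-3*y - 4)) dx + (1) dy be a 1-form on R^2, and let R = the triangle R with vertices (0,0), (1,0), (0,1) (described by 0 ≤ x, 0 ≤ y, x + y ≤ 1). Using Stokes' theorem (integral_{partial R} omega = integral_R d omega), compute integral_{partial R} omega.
integral_(partial R) omega = 3

Stokes: integral_partial_R omega = integral_R d omega with d omega = (∂Q/∂x - ∂P/∂y) dx ∧ dy.
  ∂Q/∂x = 0
  ∂P/∂y = -6*y - 4
  integrand = ∂Q/∂x - ∂P/∂y = 6*y + 4.
Integrating over R: integral_0^1 integral_0^{1-x} (6*y + 4) dy dx = 3.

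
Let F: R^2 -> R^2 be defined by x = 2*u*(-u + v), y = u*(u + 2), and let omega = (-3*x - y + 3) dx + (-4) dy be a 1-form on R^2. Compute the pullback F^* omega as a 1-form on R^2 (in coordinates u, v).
F^* omega = (-20*u^3 + 34*u^2*v + 8*u^2 - 12*u*v^2 - 4*u*v - 20*u + 6*v - 8) du + (2*u*(5*u^2 - 6*u*v - 2*u + 3)) dv

Using F^*(f dg) = (f ∘ F) d(g ∘ F), substitute each coordinate x_i by F_i(u, v) in f_i, and replace dx_i by d F_i = (∂F_i/∂u) du + (∂F_i/∂v) dv.
  For the x component: f_1(F) = 5*u^2 - 6*u*v - 2*u + 3; d F_1 = (-4*u + 2*v) du + (2*u) dv
  For the y component: f_2(F) = -4; d F_2 = (2*u + 2) du + (0) dv
Combining and collecting du, dv coefficients:
  coeff of du: -20*u^3 + 34*u^2*v + 8*u^2 - 12*u*v^2 - 4*u*v - 20*u + 6*v - 8
  coeff of dv: 2*u*(5*u^2 - 6*u*v - 2*u + 3)
F^* omega = (-20*u^3 + 34*u^2*v + 8*u^2 - 12*u*v^2 - 4*u*v - 20*u + 6*v - 8) du + (2*u*(5*u^2 - 6*u*v - 2*u + 3)) dv.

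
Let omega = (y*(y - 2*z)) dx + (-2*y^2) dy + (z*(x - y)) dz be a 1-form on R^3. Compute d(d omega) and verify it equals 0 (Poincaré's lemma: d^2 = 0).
d(d omega) = 0

Step 1: d omega = sum_{i<j} (∂f_j/∂x_i - ∂f_i/∂x_j) dx_i ∧ dx_j:
  coeff of dx ∧ dy: -2*y + 2*z
  coeff of dx ∧ dz: 2*y + z
  coeff of dy ∧ dz: -z
Step 2: Apply d again to each 2-form coefficient. The only possible 3-form in R^3 is dx ∧ dy ∧ dz, with coefficient
  ∂(coeff of dy∧dz)/∂x - ∂(coeff of dx∧dz)/∂y + ∂(coeff of dx∧dy)/∂z
  = ∂/∂x (-z) - ∂/∂y (2*y + z) + ∂/∂z (-2*y + 2*z).
Each of these terms simplifies to sums of mixed partials that cancel in pairs. The result is 0 (by equality of mixed partials for smooth functions — Schwarz / Clairaut).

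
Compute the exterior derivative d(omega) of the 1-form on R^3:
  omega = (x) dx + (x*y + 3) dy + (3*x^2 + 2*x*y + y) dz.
d(omega) = (y) dx ∧ dy + (6*x + 2*y) dx ∧ dz + (2*x + 1) dy ∧ dz

For a 1-form omega = sum_i f_i dx_i, the exterior derivative is
  d(omega) = sum_{i < j} (∂f_j/∂x_i - ∂f_i/∂x_j) dx_i ∧ dx_j.
  coefficient of dx ∧ dy: ∂f_2/∂x - ∂f_1/∂y = ∂(x*y + 3)/∂x - ∂(x)/∂y = y
  coefficient of dx ∧ dz: ∂f_3/∂x - ∂f_1/∂z = ∂(3*x^2 + 2*x*y + y)/∂x - ∂(x)/∂z = 6*x + 2*y
  coefficient of dy ∧ dz: ∂f_3/∂y - ∂f_2/∂z = ∂(3*x^2 + 2*x*y + y)/∂y - ∂(x*y + 3)/∂z = 2*x + 1
Assembling: d(omega) = (y) dx ∧ dy + (6*x + 2*y) dx ∧ dz + (2*x + 1) dy ∧ dz.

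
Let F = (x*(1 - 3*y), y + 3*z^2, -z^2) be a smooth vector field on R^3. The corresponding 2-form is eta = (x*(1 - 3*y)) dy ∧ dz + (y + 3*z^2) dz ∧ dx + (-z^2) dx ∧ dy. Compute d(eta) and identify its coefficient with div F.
d(eta) = (-3*y - 2*z + 2) dx ∧ dy ∧ dz; div F = -3*y - 2*z + 2

For a 2-form in R^3 of the form above, applying d gives a 3-form with coefficient ∂P/∂x + ∂Q/∂y + ∂R/∂z:
  ∂P/∂x = 1 - 3*y
  ∂Q/∂y = 1
  ∂R/∂z = -2*z
Sum = -3*y - 2*z + 2, which is exactly div F.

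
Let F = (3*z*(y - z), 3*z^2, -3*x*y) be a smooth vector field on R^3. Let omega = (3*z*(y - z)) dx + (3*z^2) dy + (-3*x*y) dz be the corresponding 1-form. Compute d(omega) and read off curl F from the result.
d(omega) = (-3*x - 6*z) dy ∧ dz + (6*y - 6*z) dz ∧ dx + (-3*z) dx ∧ dy; curl F = (-3*x - 6*z, 6*y - 6*z, -3*z)

d omega = sum_{i<j} (∂f_j/∂x_i - ∂f_i/∂x_j) dx_i ∧ dx_j. Under the identification (dy ∧ dz, dz ∧ dx, dx ∧ dy) ↔ (e_x, e_y, e_z), the coefficients are exactly the components of curl F. Compute:
  ∂R/∂y - ∂Q/∂z = (-3*x) - (6*z) = -3*x - 6*z
  ∂P/∂z - ∂R/∂x = (3*y - 6*z) - (-3*y) = 6*y - 6*z
  ∂Q/∂x - ∂P/∂y = (0) - (3*z) = -3*z.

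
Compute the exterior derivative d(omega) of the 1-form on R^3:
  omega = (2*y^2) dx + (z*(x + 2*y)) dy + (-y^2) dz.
d(omega) = (-4*y + z) dx ∧ dy + (-x - 4*y) dy ∧ dz

For a 1-form omega = sum_i f_i dx_i, the exterior derivative is
  d(omega) = sum_{i < j} (∂f_j/∂x_i - ∂f_i/∂x_j) dx_i ∧ dx_j.
  coefficient of dx ∧ dy: ∂f_2/∂x - ∂f_1/∂y = ∂(z*(x + 2*y))/∂x - ∂(2*y^2)/∂y = -4*y + z
  coefficient of dy ∧ dz: ∂f_3/∂y - ∂f_2/∂z = ∂(-y^2)/∂y - ∂(z*(x + 2*y))/∂z = -x - 4*y
Assembling: d(omega) = (-4*y + z) dx ∧ dy + (-x - 4*y) dy ∧ dz.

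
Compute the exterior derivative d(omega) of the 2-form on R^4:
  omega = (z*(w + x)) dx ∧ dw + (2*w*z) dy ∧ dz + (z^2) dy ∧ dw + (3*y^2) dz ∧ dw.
d(omega) = (-w - x) dx ∧ dz ∧ dw + (6*y) dy ∧ dz ∧ dw

For a 2-form omega = sum_{i<j} g_{ij} dx_i ∧ dx_j, the exterior derivative is
  d(omega) = sum_{i<j} d(g_{ij}) ∧ dx_i ∧ dx_j = sum_{i<j, k} (∂g_{ij}/∂x_k) dx_k ∧ dx_i ∧ dx_j.
Expand each term, using dx_k ∧ dx_i ∧ dx_j = sgn(permutation) dx_{(a)} ∧ dx_{(b)} ∧ dx_{(c)} with (a < b < c) sorted:
  d(z*(w + x)) includes (∂/∂z)(z*(w + x)) dz = (w + x) dz, which multiplied by dx ∧ dw gives (-w - x) dx ∧ dz ∧ dw
  d(2*w*z) includes (∂/∂w)(2*w*z) dw = (2*z) dw, which multiplied by dy ∧ dz gives (2*z) dy ∧ dz ∧ dw
  d(z^2) includes (∂/∂z)(z^2) dz = (2*z) dz, which multiplied by dy ∧ dw gives (-2*z) dy ∧ dz ∧ dw
  d(3*y^2) includes (∂/∂y)(3*y^2) dy = (6*y) dy, which multiplied by dz ∧ dw gives (6*y) dy ∧ dz ∧ dw
Collecting like 3-forms: d(omega) = (-w - x) dx ∧ dz ∧ dw + (6*y) dy ∧ dz ∧ dw.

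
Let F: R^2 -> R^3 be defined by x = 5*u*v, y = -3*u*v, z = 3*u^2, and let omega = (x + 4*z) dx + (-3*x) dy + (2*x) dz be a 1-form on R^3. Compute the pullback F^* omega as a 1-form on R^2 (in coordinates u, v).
F^* omega = (10*u*v*(12*u + 7*v)) du + (u^2*(60*u + 70*v)) dv

Using F^*(f dg) = (f ∘ F) d(g ∘ F), substitute each coordinate x_i by F_i(u, v) in f_i, and replace dx_i by d F_i = (∂F_i/∂u) du + (∂F_i/∂v) dv.
  For the x component: f_1(F) = u*(12*u + 5*v); d F_1 = (5*v) du + (5*u) dv
  For the y component: f_2(F) = -15*u*v; d F_2 = (-3*v) du + (-3*u) dv
  For the z component: f_3(F) = 10*u*v; d F_3 = (6*u) du + (0) dv
Combining and collecting du, dv coefficients:
  coeff of du: 10*u*v*(12*u + 7*v)
  coeff of dv: u^2*(60*u + 70*v)
F^* omega = (10*u*v*(12*u + 7*v)) du + (u^2*(60*u + 70*v)) dv.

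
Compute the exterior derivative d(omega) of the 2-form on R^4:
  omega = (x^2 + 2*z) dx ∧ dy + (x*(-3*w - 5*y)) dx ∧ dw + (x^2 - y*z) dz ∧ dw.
d(omega) = (2) dx ∧ dy ∧ dz + (5*x) dx ∧ dy ∧ dw + (2*x) dx ∧ dz ∧ dw + (-z) dy ∧ dz ∧ dw

For a 2-form omega = sum_{i<j} g_{ij} dx_i ∧ dx_j, the exterior derivative is
  d(omega) = sum_{i<j} d(g_{ij}) ∧ dx_i ∧ dx_j = sum_{i<j, k} (∂g_{ij}/∂x_k) dx_k ∧ dx_i ∧ dx_j.
Expand each term, using dx_k ∧ dx_i ∧ dx_j = sgn(permutation) dx_{(a)} ∧ dx_{(b)} ∧ dx_{(c)} with (a < b < c) sorted:
  d(x^2 + 2*z) includes (∂/∂z)(x^2 + 2*z) dz = (2) dz, which multiplied by dx ∧ dy gives (2) dx ∧ dy ∧ dz
  d(x*(-3*w - 5*y)) includes (∂/∂y)(x*(-3*w - 5*y)) dy = (-5*x) dy, which multiplied by dx ∧ dw gives (5*x) dx ∧ dy ∧ dw
  d(x^2 - y*z) includes (∂/∂x)(x^2 - y*z) dx = (2*x) dx, which multiplied by dz ∧ dw gives (2*x) dx ∧ dz ∧ dw
  d(x^2 - y*z) includes (∂/∂y)(x^2 - y*z) dy = (-z) dy, which multiplied by dz ∧ dw gives (-z) dy ∧ dz ∧ dw
Collecting like 3-forms: d(omega) = (2) dx ∧ dy ∧ dz + (5*x) dx ∧ dy ∧ dw + (2*x) dx ∧ dz ∧ dw + (-z) dy ∧ dz ∧ dw.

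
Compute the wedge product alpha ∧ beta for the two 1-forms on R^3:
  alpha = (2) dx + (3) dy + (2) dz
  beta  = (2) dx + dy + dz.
alpha ∧ beta = (-4) dx ∧ dy + (-2) dx ∧ dz + (1) dy ∧ dz

Distribute the wedge, using dx_i ∧ dx_j = -dx_j ∧ dx_i and dx_i ∧ dx_i = 0. For each pair (i, j) with i < j, the coefficient of dx_i ∧ dx_j in alpha ∧ beta is (alpha_i * beta_j - alpha_j * beta_i). Collecting: alpha ∧ beta = (-4) dx ∧ dy + (-2) dx ∧ dz + (1) dy ∧ dz.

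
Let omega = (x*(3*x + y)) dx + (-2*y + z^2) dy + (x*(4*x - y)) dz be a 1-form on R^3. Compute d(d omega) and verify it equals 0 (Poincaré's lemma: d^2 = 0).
d(d omega) = 0

Step 1: d omega = sum_{i<j} (∂f_j/∂x_i - ∂f_i/∂x_j) dx_i ∧ dx_j:
  coeff of dx ∧ dy: -x
  coeff of dx ∧ dz: 8*x - y
  coeff of dy ∧ dz: -x - 2*z
Step 2: Apply d again to each 2-form coefficient. The only possible 3-form in R^3 is dx ∧ dy ∧ dz, with coefficient
  ∂(coeff of dy∧dz)/∂x - ∂(coeff of dx∧dz)/∂y + ∂(coeff of dx∧dy)/∂z
  = ∂/∂x (-x - 2*z) - ∂/∂y (8*x - y) + ∂/∂z (-x).
Each of these terms simplifies to sums of mixed partials that cancel in pairs. The result is 0 (by equality of mixed partials for smooth functions — Schwarz / Clairaut).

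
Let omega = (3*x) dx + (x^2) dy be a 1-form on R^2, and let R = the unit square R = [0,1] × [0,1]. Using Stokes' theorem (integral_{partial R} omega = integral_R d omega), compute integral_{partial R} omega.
integral_(partial R) omega = 1

Stokes: integral_partial_R omega = integral_R d omega with d omega = (∂Q/∂x - ∂P/∂y) dx ∧ dy.
  ∂Q/∂x = 2*x
  ∂P/∂y = 0
  integrand = ∂Q/∂x - ∂P/∂y = 2*x.
Integrating over R: integral_0^1 integral_0^1 (2*x) dx dy = 1.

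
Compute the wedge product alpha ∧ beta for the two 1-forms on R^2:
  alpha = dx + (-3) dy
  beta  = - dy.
alpha ∧ beta = (-1) dx ∧ dy

Distribute the wedge, using dx_i ∧ dx_j = -dx_j ∧ dx_i and dx_i ∧ dx_i = 0. For each pair (i, j) with i < j, the coefficient of dx_i ∧ dx_j in alpha ∧ beta is (alpha_i * beta_j - alpha_j * beta_i). Collecting: alpha ∧ beta = (-1) dx ∧ dy.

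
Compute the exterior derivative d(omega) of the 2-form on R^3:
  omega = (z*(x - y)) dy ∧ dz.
d(omega) = (z) dx ∧ dy ∧ dz

For a 2-form omega = sum_{i<j} g_{ij} dx_i ∧ dx_j, the exterior derivative is
  d(omega) = sum_{i<j} d(g_{ij}) ∧ dx_i ∧ dx_j = sum_{i<j, k} (∂g_{ij}/∂x_k) dx_k ∧ dx_i ∧ dx_j.
Expand each term, using dx_k ∧ dx_i ∧ dx_j = sgn(permutation) dx_{(a)} ∧ dx_{(b)} ∧ dx_{(c)} with (a < b < c) sorted:
  d(z*(x - y)) includes (∂/∂x)(z*(x - y)) dx = (z) dx, which multiplied by dy ∧ dz gives (z) dx ∧ dy ∧ dz
Collecting like 3-forms: d(omega) = (z) dx ∧ dy ∧ dz.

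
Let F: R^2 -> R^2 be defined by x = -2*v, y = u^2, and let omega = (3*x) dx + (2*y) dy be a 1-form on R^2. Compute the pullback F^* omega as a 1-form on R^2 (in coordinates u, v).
F^* omega = (4*u^3) du + (12*v) dv

Using F^*(f dg) = (f ∘ F) d(g ∘ F), substitute each coordinate x_i by F_i(u, v) in f_i, and replace dx_i by d F_i = (∂F_i/∂u) du + (∂F_i/∂v) dv.
  For the x component: f_1(F) = -6*v; d F_1 = (0) du + (-2) dv
  For the y component: f_2(F) = 2*u^2; d F_2 = (2*u) du + (0) dv
Combining and collecting du, dv coefficients:
  coeff of du: 4*u^3
  coeff of dv: 12*v
F^* omega = (4*u^3) du + (12*v) dv.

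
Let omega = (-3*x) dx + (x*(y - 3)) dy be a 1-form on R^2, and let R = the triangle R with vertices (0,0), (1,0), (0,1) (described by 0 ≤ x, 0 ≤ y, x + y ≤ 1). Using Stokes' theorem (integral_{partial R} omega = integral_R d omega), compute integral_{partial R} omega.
integral_(partial R) omega = -4/3

Stokes: integral_partial_R omega = integral_R d omega with d omega = (∂Q/∂x - ∂P/∂y) dx ∧ dy.
  ∂Q/∂x = y - 3
  ∂P/∂y = 0
  integrand = ∂Q/∂x - ∂P/∂y = y - 3.
Integrating over R: integral_0^1 integral_0^{1-x} (y - 3) dy dx = -4/3.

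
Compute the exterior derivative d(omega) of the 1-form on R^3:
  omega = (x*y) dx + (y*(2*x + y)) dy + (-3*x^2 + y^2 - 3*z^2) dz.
d(omega) = (-x + 2*y) dx ∧ dy + (-6*x) dx ∧ dz + (2*y) dy ∧ dz

For a 1-form omega = sum_i f_i dx_i, the exterior derivative is
  d(omega) = sum_{i < j} (∂f_j/∂x_i - ∂f_i/∂x_j) dx_i ∧ dx_j.
  coefficient of dx ∧ dy: ∂f_2/∂x - ∂f_1/∂y = ∂(y*(2*x + y))/∂x - ∂(x*y)/∂y = -x + 2*y
  coefficient of dx ∧ dz: ∂f_3/∂x - ∂f_1/∂z = ∂(-3*x^2 + y^2 - 3*z^2)/∂x - ∂(x*y)/∂z = -6*x
  coefficient of dy ∧ dz: ∂f_3/∂y - ∂f_2/∂z = ∂(-3*x^2 + y^2 - 3*z^2)/∂y - ∂(y*(2*x + y))/∂z = 2*y
Assembling: d(omega) = (-x + 2*y) dx ∧ dy + (-6*x) dx ∧ dz + (2*y) dy ∧ dz.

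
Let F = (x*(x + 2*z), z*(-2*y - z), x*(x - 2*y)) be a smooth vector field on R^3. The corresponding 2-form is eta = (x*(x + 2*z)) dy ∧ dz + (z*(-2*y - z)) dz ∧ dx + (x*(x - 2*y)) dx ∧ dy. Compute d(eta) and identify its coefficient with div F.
d(eta) = (2*x) dx ∧ dy ∧ dz; div F = 2*x

For a 2-form in R^3 of the form above, applying d gives a 3-form with coefficient ∂P/∂x + ∂Q/∂y + ∂R/∂z:
  ∂P/∂x = 2*x + 2*z
  ∂Q/∂y = -2*z
  ∂R/∂z = 0
Sum = 2*x, which is exactly div F.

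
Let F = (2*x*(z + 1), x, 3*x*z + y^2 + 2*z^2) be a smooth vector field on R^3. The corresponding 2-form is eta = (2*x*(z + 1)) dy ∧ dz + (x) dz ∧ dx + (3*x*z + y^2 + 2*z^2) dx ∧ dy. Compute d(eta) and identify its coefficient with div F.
d(eta) = (3*x + 6*z + 2) dx ∧ dy ∧ dz; div F = 3*x + 6*z + 2

For a 2-form in R^3 of the form above, applying d gives a 3-form with coefficient ∂P/∂x + ∂Q/∂y + ∂R/∂z:
  ∂P/∂x = 2*z + 2
  ∂Q/∂y = 0
  ∂R/∂z = 3*x + 4*z
Sum = 3*x + 6*z + 2, which is exactly div F.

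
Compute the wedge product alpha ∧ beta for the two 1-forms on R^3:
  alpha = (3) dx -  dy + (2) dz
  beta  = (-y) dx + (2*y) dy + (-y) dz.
alpha ∧ beta = (5*y) dx ∧ dy + (-y) dx ∧ dz + (-3*y) dy ∧ dz

Distribute the wedge, using dx_i ∧ dx_j = -dx_j ∧ dx_i and dx_i ∧ dx_i = 0. For each pair (i, j) with i < j, the coefficient of dx_i ∧ dx_j in alpha ∧ beta is (alpha_i * beta_j - alpha_j * beta_i). Collecting: alpha ∧ beta = (5*y) dx ∧ dy + (-y) dx ∧ dz + (-3*y) dy ∧ dz.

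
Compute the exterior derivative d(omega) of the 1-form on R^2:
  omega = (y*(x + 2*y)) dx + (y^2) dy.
d(omega) = (-x - 4*y) dx ∧ dy

For a 1-form omega = sum_i f_i dx_i, the exterior derivative is
  d(omega) = sum_{i < j} (∂f_j/∂x_i - ∂f_i/∂x_j) dx_i ∧ dx_j.
  coefficient of dx ∧ dy: ∂f_2/∂x - ∂f_1/∂y = ∂(y^2)/∂x - ∂(y*(x + 2*y))/∂y = -x - 4*y
Assembling: d(omega) = (-x - 4*y) dx ∧ dy.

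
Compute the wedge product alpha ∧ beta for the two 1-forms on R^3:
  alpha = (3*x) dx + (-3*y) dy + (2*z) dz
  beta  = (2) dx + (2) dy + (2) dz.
alpha ∧ beta = (6*x + 6*y) dx ∧ dy + (6*x - 4*z) dx ∧ dz + (-6*y - 4*z) dy ∧ dz

Distribute the wedge, using dx_i ∧ dx_j = -dx_j ∧ dx_i and dx_i ∧ dx_i = 0. For each pair (i, j) with i < j, the coefficient of dx_i ∧ dx_j in alpha ∧ beta is (alpha_i * beta_j - alpha_j * beta_i). Collecting: alpha ∧ beta = (6*x + 6*y) dx ∧ dy + (6*x - 4*z) dx ∧ dz + (-6*y - 4*z) dy ∧ dz.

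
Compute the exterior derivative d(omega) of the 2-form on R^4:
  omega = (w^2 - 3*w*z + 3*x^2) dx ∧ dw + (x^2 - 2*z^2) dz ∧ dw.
d(omega) = (3*w + 2*x) dx ∧ dz ∧ dw

For a 2-form omega = sum_{i<j} g_{ij} dx_i ∧ dx_j, the exterior derivative is
  d(omega) = sum_{i<j} d(g_{ij}) ∧ dx_i ∧ dx_j = sum_{i<j, k} (∂g_{ij}/∂x_k) dx_k ∧ dx_i ∧ dx_j.
Expand each term, using dx_k ∧ dx_i ∧ dx_j = sgn(permutation) dx_{(a)} ∧ dx_{(b)} ∧ dx_{(c)} with (a < b < c) sorted:
  d(w^2 - 3*w*z + 3*x^2) includes (∂/∂z)(w^2 - 3*w*z + 3*x^2) dz = (-3*w) dz, which multiplied by dx ∧ dw gives (3*w) dx ∧ dz ∧ dw
  d(x^2 - 2*z^2) includes (∂/∂x)(x^2 - 2*z^2) dx = (2*x) dx, which multiplied by dz ∧ dw gives (2*x) dx ∧ dz ∧ dw
Collecting like 3-forms: d(omega) = (3*w + 2*x) dx ∧ dz ∧ dw.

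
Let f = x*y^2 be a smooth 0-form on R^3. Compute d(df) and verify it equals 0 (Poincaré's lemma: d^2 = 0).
d(df) = 0

Step 1: df = sum_i (∂f/∂x_i) dx_i = (y^2) dx + (2*x*y) dy + (0) dz.
Step 2: Apply d again. Using the 1-form formula, the coefficient of dx ∧ dy in d(df) is ∂^2 f/∂x ∂y - ∂^2 f/∂y ∂x = (2*y) - (2*y) = 0 (equality of mixed partials for smooth f).
Similarly for dx ∧ dz and dy ∧ dz — all coefficients vanish. So d(df) = 0.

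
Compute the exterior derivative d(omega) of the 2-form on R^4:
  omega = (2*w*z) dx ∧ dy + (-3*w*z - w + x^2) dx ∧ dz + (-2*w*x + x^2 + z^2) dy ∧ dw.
d(omega) = (2*w) dx ∧ dy ∧ dz + (-2*w + 2*x + 2*z) dx ∧ dy ∧ dw + (-3*z - 1) dx ∧ dz ∧ dw + (-2*z) dy ∧ dz ∧ dw

For a 2-form omega = sum_{i<j} g_{ij} dx_i ∧ dx_j, the exterior derivative is
  d(omega) = sum_{i<j} d(g_{ij}) ∧ dx_i ∧ dx_j = sum_{i<j, k} (∂g_{ij}/∂x_k) dx_k ∧ dx_i ∧ dx_j.
Expand each term, using dx_k ∧ dx_i ∧ dx_j = sgn(permutation) dx_{(a)} ∧ dx_{(b)} ∧ dx_{(c)} with (a < b < c) sorted:
  d(2*w*z) includes (∂/∂z)(2*w*z) dz = (2*w) dz, which multiplied by dx ∧ dy gives (2*w) dx ∧ dy ∧ dz
  d(2*w*z) includes (∂/∂w)(2*w*z) dw = (2*z) dw, which multiplied by dx ∧ dy gives (2*z) dx ∧ dy ∧ dw
  d(-3*w*z - w + x^2) includes (∂/∂w)(-3*w*z - w + x^2) dw = (-3*z - 1) dw, which multiplied by dx ∧ dz gives (-3*z - 1) dx ∧ dz ∧ dw
  d(-2*w*x + x^2 + z^2) includes (∂/∂x)(-2*w*x + x^2 + z^2) dx = (-2*w + 2*x) dx, which multiplied by dy ∧ dw gives (-2*w + 2*x) dx ∧ dy ∧ dw
  d(-2*w*x + x^2 + z^2) includes (∂/∂z)(-2*w*x + x^2 + z^2) dz = (2*z) dz, which multiplied by dy ∧ dw gives (-2*z) dy ∧ dz ∧ dw
Collecting like 3-forms: d(omega) = (2*w) dx ∧ dy ∧ dz + (-2*w + 2*x + 2*z) dx ∧ dy ∧ dw + (-3*z - 1) dx ∧ dz ∧ dw + (-2*z) dy ∧ dz ∧ dw.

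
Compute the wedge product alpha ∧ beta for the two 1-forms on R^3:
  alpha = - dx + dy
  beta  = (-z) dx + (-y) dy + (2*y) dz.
alpha ∧ beta = (y + z) dx ∧ dy + (-2*y) dx ∧ dz + (2*y) dy ∧ dz

Distribute the wedge, using dx_i ∧ dx_j = -dx_j ∧ dx_i and dx_i ∧ dx_i = 0. For each pair (i, j) with i < j, the coefficient of dx_i ∧ dx_j in alpha ∧ beta is (alpha_i * beta_j - alpha_j * beta_i). Collecting: alpha ∧ beta = (y + z) dx ∧ dy + (-2*y) dx ∧ dz + (2*y) dy ∧ dz.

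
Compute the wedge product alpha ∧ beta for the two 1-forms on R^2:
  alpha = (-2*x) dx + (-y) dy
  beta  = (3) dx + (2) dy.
alpha ∧ beta = (-4*x + 3*y) dx ∧ dy

Distribute the wedge, using dx_i ∧ dx_j = -dx_j ∧ dx_i and dx_i ∧ dx_i = 0. For each pair (i, j) with i < j, the coefficient of dx_i ∧ dx_j in alpha ∧ beta is (alpha_i * beta_j - alpha_j * beta_i). Collecting: alpha ∧ beta = (-4*x + 3*y) dx ∧ dy.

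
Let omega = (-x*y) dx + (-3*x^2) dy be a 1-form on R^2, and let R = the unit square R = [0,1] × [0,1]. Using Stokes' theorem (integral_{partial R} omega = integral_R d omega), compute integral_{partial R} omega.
integral_(partial R) omega = -5/2

Stokes: integral_partial_R omega = integral_R d omega with d omega = (∂Q/∂x - ∂P/∂y) dx ∧ dy.
  ∂Q/∂x = -6*x
  ∂P/∂y = -x
  integrand = ∂Q/∂x - ∂P/∂y = -5*x.
Integrating over R: integral_0^1 integral_0^1 (-5*x) dx dy = -5/2.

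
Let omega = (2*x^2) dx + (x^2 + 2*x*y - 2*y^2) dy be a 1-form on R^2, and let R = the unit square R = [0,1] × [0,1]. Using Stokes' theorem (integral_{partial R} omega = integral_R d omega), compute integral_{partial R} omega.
integral_(partial R) omega = 2

Stokes: integral_partial_R omega = integral_R d omega with d omega = (∂Q/∂x - ∂P/∂y) dx ∧ dy.
  ∂Q/∂x = 2*x + 2*y
  ∂P/∂y = 0
  integrand = ∂Q/∂x - ∂P/∂y = 2*x + 2*y.
Integrating over R: integral_0^1 integral_0^1 (2*x + 2*y) dx dy = 2.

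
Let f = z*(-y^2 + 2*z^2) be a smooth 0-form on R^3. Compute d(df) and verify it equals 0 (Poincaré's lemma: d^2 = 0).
d(df) = 0

Step 1: df = sum_i (∂f/∂x_i) dx_i = (0) dx + (-2*y*z) dy + (-y^2 + 6*z^2) dz.
Step 2: Apply d again. Using the 1-form formula, the coefficient of dx ∧ dy in d(df) is ∂^2 f/∂x ∂y - ∂^2 f/∂y ∂x = (0) - (0) = 0 (equality of mixed partials for smooth f).
Similarly for dx ∧ dz and dy ∧ dz — all coefficients vanish. So d(df) = 0.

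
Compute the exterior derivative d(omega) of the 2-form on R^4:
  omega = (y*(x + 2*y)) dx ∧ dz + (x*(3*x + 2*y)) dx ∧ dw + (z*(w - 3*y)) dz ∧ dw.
d(omega) = (-x - 4*y) dx ∧ dy ∧ dz + (-2*x) dx ∧ dy ∧ dw + (-3*z) dy ∧ dz ∧ dw

For a 2-form omega = sum_{i<j} g_{ij} dx_i ∧ dx_j, the exterior derivative is
  d(omega) = sum_{i<j} d(g_{ij}) ∧ dx_i ∧ dx_j = sum_{i<j, k} (∂g_{ij}/∂x_k) dx_k ∧ dx_i ∧ dx_j.
Expand each term, using dx_k ∧ dx_i ∧ dx_j = sgn(permutation) dx_{(a)} ∧ dx_{(b)} ∧ dx_{(c)} with (a < b < c) sorted:
  d(y*(x + 2*y)) includes (∂/∂y)(y*(x + 2*y)) dy = (x + 4*y) dy, which multiplied by dx ∧ dz gives (-x - 4*y) dx ∧ dy ∧ dz
  d(x*(3*x + 2*y)) includes (∂/∂y)(x*(3*x + 2*y)) dy = (2*x) dy, which multiplied by dx ∧ dw gives (-2*x) dx ∧ dy ∧ dw
  d(z*(w - 3*y)) includes (∂/∂y)(z*(w - 3*y)) dy = (-3*z) dy, which multiplied by dz ∧ dw gives (-3*z) dy ∧ dz ∧ dw
Collecting like 3-forms: d(omega) = (-x - 4*y) dx ∧ dy ∧ dz + (-2*x) dx ∧ dy ∧ dw + (-3*z) dy ∧ dz ∧ dw.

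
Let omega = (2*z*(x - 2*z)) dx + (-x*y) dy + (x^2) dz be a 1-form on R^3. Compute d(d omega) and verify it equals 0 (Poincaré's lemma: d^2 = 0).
d(d omega) = 0

Step 1: d omega = sum_{i<j} (∂f_j/∂x_i - ∂f_i/∂x_j) dx_i ∧ dx_j:
  coeff of dx ∧ dy: -y
  coeff of dx ∧ dz: 8*z
  coeff of dy ∧ dz: 0
Step 2: Apply d again to each 2-form coefficient. The only possible 3-form in R^3 is dx ∧ dy ∧ dz, with coefficient
  ∂(coeff of dy∧dz)/∂x - ∂(coeff of dx∧dz)/∂y + ∂(coeff of dx∧dy)/∂z
  = ∂/∂x (0) - ∂/∂y (8*z) + ∂/∂z (-y).
Each of these terms simplifies to sums of mixed partials that cancel in pairs. The result is 0 (by equality of mixed partials for smooth functions — Schwarz / Clairaut).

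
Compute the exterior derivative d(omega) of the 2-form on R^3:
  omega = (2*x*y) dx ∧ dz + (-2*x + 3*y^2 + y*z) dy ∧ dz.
d(omega) = (-2*x - 2) dx ∧ dy ∧ dz

For a 2-form omega = sum_{i<j} g_{ij} dx_i ∧ dx_j, the exterior derivative is
  d(omega) = sum_{i<j} d(g_{ij}) ∧ dx_i ∧ dx_j = sum_{i<j, k} (∂g_{ij}/∂x_k) dx_k ∧ dx_i ∧ dx_j.
Expand each term, using dx_k ∧ dx_i ∧ dx_j = sgn(permutation) dx_{(a)} ∧ dx_{(b)} ∧ dx_{(c)} with (a < b < c) sorted:
  d(2*x*y) includes (∂/∂y)(2*x*y) dy = (2*x) dy, which multiplied by dx ∧ dz gives (-2*x) dx ∧ dy ∧ dz
  d(-2*x + 3*y^2 + y*z) includes (∂/∂x)(-2*x + 3*y^2 + y*z) dx = (-2) dx, which multiplied by dy ∧ dz gives (-2) dx ∧ dy ∧ dz
Collecting like 3-forms: d(omega) = (-2*x - 2) dx ∧ dy ∧ dz.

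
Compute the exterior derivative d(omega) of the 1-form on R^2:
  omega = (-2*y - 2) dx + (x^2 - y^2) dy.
d(omega) = (2*x + 2) dx ∧ dy

For a 1-form omega = sum_i f_i dx_i, the exterior derivative is
  d(omega) = sum_{i < j} (∂f_j/∂x_i - ∂f_i/∂x_j) dx_i ∧ dx_j.
  coefficient of dx ∧ dy: ∂f_2/∂x - ∂f_1/∂y = ∂(x^2 - y^2)/∂x - ∂(-2*y - 2)/∂y = 2*x + 2
Assembling: d(omega) = (2*x + 2) dx ∧ dy.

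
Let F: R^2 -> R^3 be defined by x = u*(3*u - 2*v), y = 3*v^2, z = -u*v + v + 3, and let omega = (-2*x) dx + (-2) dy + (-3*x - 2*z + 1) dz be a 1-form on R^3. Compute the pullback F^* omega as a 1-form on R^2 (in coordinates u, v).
F^* omega = (-36*u^3 + 45*u^2*v - 16*u*v^2 + 2*v^2 + 5*v) du + (21*u^3 - 16*u^2*v - 9*u^2 + 10*u*v + 5*u - 14*v - 5) dv

Using F^*(f dg) = (f ∘ F) d(g ∘ F), substitute each coordinate x_i by F_i(u, v) in f_i, and replace dx_i by d F_i = (∂F_i/∂u) du + (∂F_i/∂v) dv.
  For the x component: f_1(F) = 2*u*(-3*u + 2*v); d F_1 = (6*u - 2*v) du + (-2*u) dv
  For the y component: f_2(F) = -2; d F_2 = (0) du + (6*v) dv
  For the z component: f_3(F) = -9*u^2 + 8*u*v - 2*v - 5; d F_3 = (-v) du + (1 - u) dv
Combining and collecting du, dv coefficients:
  coeff of du: -36*u^3 + 45*u^2*v - 16*u*v^2 + 2*v^2 + 5*v
  coeff of dv: 21*u^3 - 16*u^2*v - 9*u^2 + 10*u*v + 5*u - 14*v - 5
F^* omega = (-36*u^3 + 45*u^2*v - 16*u*v^2 + 2*v^2 + 5*v) du + (21*u^3 - 16*u^2*v - 9*u^2 + 10*u*v + 5*u - 14*v - 5) dv.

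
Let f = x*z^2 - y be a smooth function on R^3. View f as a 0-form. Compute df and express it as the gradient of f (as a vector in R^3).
df = (z^2) dx + (-1) dy + (2*x*z) dz; grad f = (z^2, -1, 2*x*z)

For a 0-form f, d f = (∂f/∂x) dx + (∂f/∂y) dy + (∂f/∂z) dz. The components of the vector representation are exactly the entries of grad f in Cartesian coordinates:
  ∂f/∂x = z^2
  ∂f/∂y = -1
  ∂f/∂z = 2*x*z.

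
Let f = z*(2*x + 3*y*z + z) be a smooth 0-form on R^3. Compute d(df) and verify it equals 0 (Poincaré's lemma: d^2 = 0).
d(df) = 0

Step 1: df = sum_i (∂f/∂x_i) dx_i = (2*z) dx + (3*z^2) dy + (2*x + 6*y*z + 2*z) dz.
Step 2: Apply d again. Using the 1-form formula, the coefficient of dx ∧ dy in d(df) is ∂^2 f/∂x ∂y - ∂^2 f/∂y ∂x = (0) - (0) = 0 (equality of mixed partials for smooth f).
Similarly for dx ∧ dz and dy ∧ dz — all coefficients vanish. So d(df) = 0.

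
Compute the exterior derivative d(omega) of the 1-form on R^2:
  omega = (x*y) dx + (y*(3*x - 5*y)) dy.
d(omega) = (-x + 3*y) dx ∧ dy

For a 1-form omega = sum_i f_i dx_i, the exterior derivative is
  d(omega) = sum_{i < j} (∂f_j/∂x_i - ∂f_i/∂x_j) dx_i ∧ dx_j.
  coefficient of dx ∧ dy: ∂f_2/∂x - ∂f_1/∂y = ∂(y*(3*x - 5*y))/∂x - ∂(x*y)/∂y = -x + 3*y
Assembling: d(omega) = (-x + 3*y) dx ∧ dy.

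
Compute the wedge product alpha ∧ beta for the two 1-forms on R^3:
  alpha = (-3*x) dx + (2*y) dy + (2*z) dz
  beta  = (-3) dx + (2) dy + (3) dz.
alpha ∧ beta = (-6*x + 6*y) dx ∧ dy + (-9*x + 6*z) dx ∧ dz + (6*y - 4*z) dy ∧ dz

Distribute the wedge, using dx_i ∧ dx_j = -dx_j ∧ dx_i and dx_i ∧ dx_i = 0. For each pair (i, j) with i < j, the coefficient of dx_i ∧ dx_j in alpha ∧ beta is (alpha_i * beta_j - alpha_j * beta_i). Collecting: alpha ∧ beta = (-6*x + 6*y) dx ∧ dy + (-9*x + 6*z) dx ∧ dz + (6*y - 4*z) dy ∧ dz.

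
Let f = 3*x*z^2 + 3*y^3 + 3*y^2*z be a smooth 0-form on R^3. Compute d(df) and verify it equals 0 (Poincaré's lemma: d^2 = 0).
d(df) = 0

Step 1: df = sum_i (∂f/∂x_i) dx_i = (3*z^2) dx + (3*y*(3*y + 2*z)) dy + (6*x*z + 3*y^2) dz.
Step 2: Apply d again. Using the 1-form formula, the coefficient of dx ∧ dy in d(df) is ∂^2 f/∂x ∂y - ∂^2 f/∂y ∂x = (0) - (0) = 0 (equality of mixed partials for smooth f).
Similarly for dx ∧ dz and dy ∧ dz — all coefficients vanish. So d(df) = 0.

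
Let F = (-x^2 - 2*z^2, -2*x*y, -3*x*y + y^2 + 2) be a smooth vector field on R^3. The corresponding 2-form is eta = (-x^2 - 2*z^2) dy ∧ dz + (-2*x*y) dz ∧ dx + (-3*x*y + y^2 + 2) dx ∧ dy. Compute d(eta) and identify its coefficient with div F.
d(eta) = (-4*x) dx ∧ dy ∧ dz; div F = -4*x

For a 2-form in R^3 of the form above, applying d gives a 3-form with coefficient ∂P/∂x + ∂Q/∂y + ∂R/∂z:
  ∂P/∂x = -2*x
  ∂Q/∂y = -2*x
  ∂R/∂z = 0
Sum = -4*x, which is exactly div F.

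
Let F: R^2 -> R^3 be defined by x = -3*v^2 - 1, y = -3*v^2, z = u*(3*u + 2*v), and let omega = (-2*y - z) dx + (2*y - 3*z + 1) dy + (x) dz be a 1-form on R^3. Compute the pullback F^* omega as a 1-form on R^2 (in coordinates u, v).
F^* omega = (-18*u*v^2 - 6*u - 6*v^3 - 2*v) du + (72*u^2*v + 42*u*v^2 - 2*u - 6*v) dv

Using F^*(f dg) = (f ∘ F) d(g ∘ F), substitute each coordinate x_i by F_i(u, v) in f_i, and replace dx_i by d F_i = (∂F_i/∂u) du + (∂F_i/∂v) dv.
  For the x component: f_1(F) = -3*u^2 - 2*u*v + 6*v^2; d F_1 = (0) du + (-6*v) dv
  For the y component: f_2(F) = -9*u^2 - 6*u*v - 6*v^2 + 1; d F_2 = (0) du + (-6*v) dv
  For the z component: f_3(F) = -3*v^2 - 1; d F_3 = (6*u + 2*v) du + (2*u) dv
Combining and collecting du, dv coefficients:
  coeff of du: -18*u*v^2 - 6*u - 6*v^3 - 2*v
  coeff of dv: 72*u^2*v + 42*u*v^2 - 2*u - 6*v
F^* omega = (-18*u*v^2 - 6*u - 6*v^3 - 2*v) du + (72*u^2*v + 42*u*v^2 - 2*u - 6*v) dv.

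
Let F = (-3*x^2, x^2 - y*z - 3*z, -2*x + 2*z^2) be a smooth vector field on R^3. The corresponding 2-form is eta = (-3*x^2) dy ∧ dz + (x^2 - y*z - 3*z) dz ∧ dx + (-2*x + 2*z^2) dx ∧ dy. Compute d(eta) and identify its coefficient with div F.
d(eta) = (-6*x + 3*z) dx ∧ dy ∧ dz; div F = -6*x + 3*z

For a 2-form in R^3 of the form above, applying d gives a 3-form with coefficient ∂P/∂x + ∂Q/∂y + ∂R/∂z:
  ∂P/∂x = -6*x
  ∂Q/∂y = -z
  ∂R/∂z = 4*z
Sum = -6*x + 3*z, which is exactly div F.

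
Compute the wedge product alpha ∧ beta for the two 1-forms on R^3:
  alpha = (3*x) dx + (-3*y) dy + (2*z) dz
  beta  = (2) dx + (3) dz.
alpha ∧ beta = (9*x - 4*z) dx ∧ dz + (6*y) dx ∧ dy + (-9*y) dy ∧ dz

Distribute the wedge, using dx_i ∧ dx_j = -dx_j ∧ dx_i and dx_i ∧ dx_i = 0. For each pair (i, j) with i < j, the coefficient of dx_i ∧ dx_j in alpha ∧ beta is (alpha_i * beta_j - alpha_j * beta_i). Collecting: alpha ∧ beta = (9*x - 4*z) dx ∧ dz + (6*y) dx ∧ dy + (-9*y) dy ∧ dz.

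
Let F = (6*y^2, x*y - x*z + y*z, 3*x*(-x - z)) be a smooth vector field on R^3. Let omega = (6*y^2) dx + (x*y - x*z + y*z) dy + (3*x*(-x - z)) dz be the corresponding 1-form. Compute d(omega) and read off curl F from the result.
d(omega) = (x - y) dy ∧ dz + (6*x + 3*z) dz ∧ dx + (-11*y - z) dx ∧ dy; curl F = (x - y, 6*x + 3*z, -11*y - z)

d omega = sum_{i<j} (∂f_j/∂x_i - ∂f_i/∂x_j) dx_i ∧ dx_j. Under the identification (dy ∧ dz, dz ∧ dx, dx ∧ dy) ↔ (e_x, e_y, e_z), the coefficients are exactly the components of curl F. Compute:
  ∂R/∂y - ∂Q/∂z = (0) - (-x + y) = x - y
  ∂P/∂z - ∂R/∂x = (0) - (-6*x - 3*z) = 6*x + 3*z
  ∂Q/∂x - ∂P/∂y = (y - z) - (12*y) = -11*y - z.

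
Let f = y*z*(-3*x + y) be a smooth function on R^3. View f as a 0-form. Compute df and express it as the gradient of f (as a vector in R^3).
df = (-3*y*z) dx + (z*(-3*x + 2*y)) dy + (y*(-3*x + y)) dz; grad f = (-3*y*z, z*(-3*x + 2*y), y*(-3*x + y))

For a 0-form f, d f = (∂f/∂x) dx + (∂f/∂y) dy + (∂f/∂z) dz. The components of the vector representation are exactly the entries of grad f in Cartesian coordinates:
  ∂f/∂x = -3*y*z
  ∂f/∂y = z*(-3*x + 2*y)
  ∂f/∂z = y*(-3*x + y).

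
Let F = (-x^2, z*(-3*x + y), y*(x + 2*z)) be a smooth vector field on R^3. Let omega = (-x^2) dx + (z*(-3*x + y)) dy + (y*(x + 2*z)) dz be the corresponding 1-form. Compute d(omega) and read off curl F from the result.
d(omega) = (4*x - y + 2*z) dy ∧ dz + (-y) dz ∧ dx + (-3*z) dx ∧ dy; curl F = (4*x - y + 2*z, -y, -3*z)

d omega = sum_{i<j} (∂f_j/∂x_i - ∂f_i/∂x_j) dx_i ∧ dx_j. Under the identification (dy ∧ dz, dz ∧ dx, dx ∧ dy) ↔ (e_x, e_y, e_z), the coefficients are exactly the components of curl F. Compute:
  ∂R/∂y - ∂Q/∂z = (x + 2*z) - (-3*x + y) = 4*x - y + 2*z
  ∂P/∂z - ∂R/∂x = (0) - (y) = -y
  ∂Q/∂x - ∂P/∂y = (-3*z) - (0) = -3*z.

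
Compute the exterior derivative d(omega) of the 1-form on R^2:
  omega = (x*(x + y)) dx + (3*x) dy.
d(omega) = (3 - x) dx ∧ dy

For a 1-form omega = sum_i f_i dx_i, the exterior derivative is
  d(omega) = sum_{i < j} (∂f_j/∂x_i - ∂f_i/∂x_j) dx_i ∧ dx_j.
  coefficient of dx ∧ dy: ∂f_2/∂x - ∂f_1/∂y = ∂(3*x)/∂x - ∂(x*(x + y))/∂y = 3 - x
Assembling: d(omega) = (3 - x) dx ∧ dy.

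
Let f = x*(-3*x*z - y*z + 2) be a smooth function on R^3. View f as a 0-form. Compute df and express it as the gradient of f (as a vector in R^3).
df = (-6*x*z - y*z + 2) dx + (-x*z) dy + (x*(-3*x - y)) dz; grad f = (-6*x*z - y*z + 2, -x*z, x*(-3*x - y))

For a 0-form f, d f = (∂f/∂x) dx + (∂f/∂y) dy + (∂f/∂z) dz. The components of the vector representation are exactly the entries of grad f in Cartesian coordinates:
  ∂f/∂x = -6*x*z - y*z + 2
  ∂f/∂y = -x*z
  ∂f/∂z = x*(-3*x - y).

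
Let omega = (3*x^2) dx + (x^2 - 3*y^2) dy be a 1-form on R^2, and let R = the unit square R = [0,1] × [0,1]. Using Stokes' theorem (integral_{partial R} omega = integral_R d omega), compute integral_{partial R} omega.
integral_(partial R) omega = 1

Stokes: integral_partial_R omega = integral_R d omega with d omega = (∂Q/∂x - ∂P/∂y) dx ∧ dy.
  ∂Q/∂x = 2*x
  ∂P/∂y = 0
  integrand = ∂Q/∂x - ∂P/∂y = 2*x.
Integrating over R: integral_0^1 integral_0^1 (2*x) dx dy = 1.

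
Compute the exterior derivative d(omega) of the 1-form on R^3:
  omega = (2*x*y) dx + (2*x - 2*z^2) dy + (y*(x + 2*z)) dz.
d(omega) = (2 - 2*x) dx ∧ dy + (y) dx ∧ dz + (x + 6*z) dy ∧ dz

For a 1-form omega = sum_i f_i dx_i, the exterior derivative is
  d(omega) = sum_{i < j} (∂f_j/∂x_i - ∂f_i/∂x_j) dx_i ∧ dx_j.
  coefficient of dx ∧ dy: ∂f_2/∂x - ∂f_1/∂y = ∂(2*x - 2*z^2)/∂x - ∂(2*x*y)/∂y = 2 - 2*x
  coefficient of dx ∧ dz: ∂f_3/∂x - ∂f_1/∂z = ∂(y*(x + 2*z))/∂x - ∂(2*x*y)/∂z = y
  coefficient of dy ∧ dz: ∂f_3/∂y - ∂f_2/∂z = ∂(y*(x + 2*z))/∂y - ∂(2*x - 2*z^2)/∂z = x + 6*z
Assembling: d(omega) = (2 - 2*x) dx ∧ dy + (y) dx ∧ dz + (x + 6*z) dy ∧ dz.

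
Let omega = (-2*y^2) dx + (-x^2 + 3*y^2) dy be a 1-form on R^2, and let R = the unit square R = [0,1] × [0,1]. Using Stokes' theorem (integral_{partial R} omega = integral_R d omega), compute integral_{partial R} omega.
integral_(partial R) omega = 1

Stokes: integral_partial_R omega = integral_R d omega with d omega = (∂Q/∂x - ∂P/∂y) dx ∧ dy.
  ∂Q/∂x = -2*x
  ∂P/∂y = -4*y
  integrand = ∂Q/∂x - ∂P/∂y = -2*x + 4*y.
Integrating over R: integral_0^1 integral_0^1 (-2*x + 4*y) dx dy = 1.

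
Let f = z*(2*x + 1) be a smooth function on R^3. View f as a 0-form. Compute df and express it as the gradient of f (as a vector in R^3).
df = (2*z) dx + (0) dy + (2*x + 1) dz; grad f = (2*z, 0, 2*x + 1)

For a 0-form f, d f = (∂f/∂x) dx + (∂f/∂y) dy + (∂f/∂z) dz. The components of the vector representation are exactly the entries of grad f in Cartesian coordinates:
  ∂f/∂x = 2*z
  ∂f/∂y = 0
  ∂f/∂z = 2*x + 1.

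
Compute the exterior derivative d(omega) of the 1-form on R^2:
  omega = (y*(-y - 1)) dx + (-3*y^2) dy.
d(omega) = (2*y + 1) dx ∧ dy

For a 1-form omega = sum_i f_i dx_i, the exterior derivative is
  d(omega) = sum_{i < j} (∂f_j/∂x_i - ∂f_i/∂x_j) dx_i ∧ dx_j.
  coefficient of dx ∧ dy: ∂f_2/∂x - ∂f_1/∂y = ∂(-3*y^2)/∂x - ∂(y*(-y - 1))/∂y = 2*y + 1
Assembling: d(omega) = (2*y + 1) dx ∧ dy.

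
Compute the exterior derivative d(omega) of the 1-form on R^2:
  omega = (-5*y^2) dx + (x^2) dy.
d(omega) = (2*x + 10*y) dx ∧ dy

For a 1-form omega = sum_i f_i dx_i, the exterior derivative is
  d(omega) = sum_{i < j} (∂f_j/∂x_i - ∂f_i/∂x_j) dx_i ∧ dx_j.
  coefficient of dx ∧ dy: ∂f_2/∂x - ∂f_1/∂y = ∂(x^2)/∂x - ∂(-5*y^2)/∂y = 2*x + 10*y
Assembling: d(omega) = (2*x + 10*y) dx ∧ dy.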